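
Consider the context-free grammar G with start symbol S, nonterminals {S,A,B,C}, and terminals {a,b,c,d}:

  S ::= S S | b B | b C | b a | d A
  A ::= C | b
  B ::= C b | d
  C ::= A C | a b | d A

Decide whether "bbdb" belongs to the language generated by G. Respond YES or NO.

Convert to CNF:
  S -> S S | T1 B | T1 C | T1 T0 | T2 A
  A -> A C | T0 T1 | T2 A | b
  B -> C T1 | d
  C -> A C | T0 T1 | T2 A
  T0 -> a
  T1 -> b
  T2 -> d

CYK fill:
  [0..0]={A,T1}  "b"  orig:{A}
  [1..1]={A,T1}  "b"  orig:{A}
  [2..2]={B,T2}  "d"  orig:{B}
  [3..3]={A,T1}  "b"  orig:{A}
  [0..1]=∅  "bb"
  [1..2]={S}  "bd"
  [2..3]={A,C,S}  "db"
  [0..2]=∅  "bbd"
  [1..3]={A,C,S}  "bdb"
  [0..3]={A,C,S}  "bbdb"

S ∈ T[0,3] ⇒ YES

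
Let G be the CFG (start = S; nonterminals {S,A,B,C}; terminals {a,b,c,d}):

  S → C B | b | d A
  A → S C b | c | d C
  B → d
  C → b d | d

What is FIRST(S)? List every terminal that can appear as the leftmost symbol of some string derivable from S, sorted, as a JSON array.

Compute FIRST by fixpoint:
pass 1:
  A via A→c: +{c}
  A via A→d C: +{d}
  B via B→d: +{d}
  C via C→b d: +{b}
  C via C→d: +{d}
  S via S→C B: +{b,d}
  FIRST(S)={b,d}  FIRST(A)={c,d}  FIRST(B)={d}  FIRST(C)={b,d}
pass 2:
  A via A→S C b: +{b}
  FIRST(S)={b,d}  FIRST(A)={b,c,d}  FIRST(B)={d}  FIRST(C)={b,d}
pass 3: (no change)
  FIRST(S)={b,d}  FIRST(A)={b,c,d}  FIRST(B)={d}  FIRST(C)={b,d}

FIRST(S) = ["b", "d"]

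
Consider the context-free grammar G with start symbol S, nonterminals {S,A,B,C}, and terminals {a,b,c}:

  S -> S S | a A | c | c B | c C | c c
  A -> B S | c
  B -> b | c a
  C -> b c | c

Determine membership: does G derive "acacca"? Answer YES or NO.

Convert to CNF:
  S -> S S | T0 B | T0 C | T0 T0 | T1 A | c
  A -> B S | c
  B -> T0 T1 | b
  C -> T2 T0 | c
  T0 -> c
  T1 -> a
  T2 -> b

Fill CYK table bottom-up:
  [0..0]={T1}  "a"  orig:{}
  [1..1]={A,C,S,T0}  "c"  orig:{A,C,S}
  [2..2]={T1}  "a"  orig:{}
  [3..3]={A,C,S,T0}  "c"  orig:{A,C,S}
  [4..4]={A,C,S,T0}  "c"  orig:{A,C,S}
  [5..5]={T1}  "a"  orig:{}
  [0..1]={S}  "ac"
  [1..2]={B}  "ca"
  [2..3]={S}  "ac"
  [3..4]={S}  "cc"
  [4..5]={B}  "ca"
  [0..2]=∅  "aca"
  [1..3]={A,S}  "cac"
  [2..4]={S}  "acc"
  [3..5]={S}  "cca"
  [0..3]={S}  "acac"
  [1..4]={A,S}  "cacc"
  [2..5]=∅  "acca"
  [0..4]={S}  "acacc"
  [1..5]={A}  "cacca"
  [0..5]={S}  "acacca"

S ∈ T[0,5] ⇒ YES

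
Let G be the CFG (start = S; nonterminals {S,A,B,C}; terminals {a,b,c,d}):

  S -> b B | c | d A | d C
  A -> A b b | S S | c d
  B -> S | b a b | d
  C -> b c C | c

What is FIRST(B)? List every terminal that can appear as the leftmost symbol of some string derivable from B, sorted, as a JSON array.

Compute FIRST by fixpoint:
[1]
  A via A→c d: +{c}
  B via B→b a b: +{b}
  B via B→d: +{d}
  C via C→b c C: +{b}
  C via C→c: +{c}
  S via S→b B: +{b}
  S via S→c: +{c}
  S via S→d A: +{d}
  S: {b,c,d}  A: {c}  B: {b,d}  C: {b,c}
[2]
  A via A→S S: +{b,d}
  B via B→S: +{c}
  S: {b,c,d}  A: {b,c,d}  B: {b,c,d}  C: {b,c}
[3] — fixpoint
  S: {b,c,d}  A: {b,c,d}  B: {b,c,d}  C: {b,c}

FIRST(B) = ["b", "c", "d"]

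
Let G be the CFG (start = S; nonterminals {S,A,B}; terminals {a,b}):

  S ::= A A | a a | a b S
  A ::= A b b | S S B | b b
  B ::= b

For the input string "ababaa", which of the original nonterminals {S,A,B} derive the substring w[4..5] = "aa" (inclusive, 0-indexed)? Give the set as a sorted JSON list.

CNF form of G:
  S -> A A | T1 T1 | T1 X4
  A -> A X2 | S X3 | T0 T0
  B -> b
  T0 -> b
  T1 -> a
  X2 -> T0 T0
  X3 -> S B
  X4 -> T0 S

CYK table (by increasing span), restricted to cells inside w[4..5]:
  [4..4]={T1}  "a"  orig:{}
  [5..5]={T1}  "a"  orig:{}
  [4..5]={S}  "aa"

Original NTs in T[4,5] deriving "aa": ["S"]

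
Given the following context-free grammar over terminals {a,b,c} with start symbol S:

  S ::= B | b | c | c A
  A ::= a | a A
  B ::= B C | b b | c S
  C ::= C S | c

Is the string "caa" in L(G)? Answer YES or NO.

CNF form of G:
  S -> B C | T1 T1 | T2 A | T2 S | b | c
  A -> T0 A | a
  B -> B C | T1 T1 | T2 S
  C -> C S | c
  T0 -> a
  T1 -> b
  T2 -> c

Fill CYK table bottom-up:
  cell(0,0) c: {C,S,T2}  orig:{C,S}
  cell(1,1) a: {A,T0}  orig:{A}
  cell(2,2) a: {A,T0}  orig:{A}
  cell(0,1) ca: {S}
  cell(1,2) aa: {A}
  cell(0,2) caa: {S}

S ∈ T[0,2] ⇒ YES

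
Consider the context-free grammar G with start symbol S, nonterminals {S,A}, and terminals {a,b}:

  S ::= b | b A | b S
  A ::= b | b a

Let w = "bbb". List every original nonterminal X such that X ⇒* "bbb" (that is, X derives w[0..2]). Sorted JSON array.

CNF form of G:
  S -> T0 A | T0 S | b
  A -> T0 T1 | b
  T0 -> b
  T1 -> a

CYK table (by increasing span), restricted to cells inside w[0..2]:
  T[0,0] 'b' = {A,S,T0}  orig:{A,S}
  T[1,1] 'b' = {A,S,T0}  orig:{A,S}
  T[2,2] 'b' = {A,S,T0}  orig:{A,S}
  T[0,1] 'bb' = {S}
  T[1,2] 'bb' = {S}
  T[0,2] 'bbb' = {S}

Original NTs in T[0,2] deriving "bbb": ["S"]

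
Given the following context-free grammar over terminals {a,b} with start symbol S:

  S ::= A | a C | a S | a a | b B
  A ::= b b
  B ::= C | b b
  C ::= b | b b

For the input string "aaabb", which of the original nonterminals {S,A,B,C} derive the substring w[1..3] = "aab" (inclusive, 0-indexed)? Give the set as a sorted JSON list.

Convert to CNF:
  S -> T0 B | T0 T0 | T1 C | T1 S | T1 T1
  A -> T0 T0
  B -> T0 T0 | b
  C -> T0 T0 | b
  T0 -> b
  T1 -> a

CYK table (by increasing span) — only the sub-triangle for w[1..3]:
  T[1,1] 'a' = {T1}  orig:{}
  T[2,2] 'a' = {T1}  orig:{}
  T[3,3] 'b' = {B,C,T0}  orig:{B,C}
  T[1,2] 'aa' = {S}
  T[2,3] 'ab' = {S}
  T[1,3] 'aab' = {S}

Original NTs in T[1,3] deriving "aab": ["S"]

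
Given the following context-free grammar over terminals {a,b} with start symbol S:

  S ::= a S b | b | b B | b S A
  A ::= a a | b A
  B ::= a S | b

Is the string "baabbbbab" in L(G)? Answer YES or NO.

Convert to CNF:
  S -> T0 X2 | T1 B | T1 X3 | b
  A -> T0 T0 | T1 A
  B -> T0 S | b
  T0 -> a
  T1 -> b
  X2 -> S T1
  X3 -> S A

Fill CYK table bottom-up:
  [0..0]={B,S,T1}  "b"  orig:{B,S}
  [1..1]={T0}  "a"  orig:{}
  [2..2]={T0}  "a"  orig:{}
  [3..3]={B,S,T1}  "b"  orig:{B,S}
  [4..4]={B,S,T1}  "b"  orig:{B,S}
  [5..5]={B,S,T1}  "b"  orig:{B,S}
  [6..6]={B,S,T1}  "b"  orig:{B,S}
  [7..7]={T0}  "a"  orig:{}
  [8..8]={B,S,T1}  "b"  orig:{B,S}
  [0..1]=∅  "ba"
  [1..2]={A}  "aa"
  [2..3]={B}  "ab"
  [3..4]={S,X2}  "bb"  orig:{S}
  [4..5]={S,X2}  "bb"  orig:{S}
  [5..6]={S,X2}  "bb"  orig:{S}
  [6..7]=∅  "ba"
  [7..8]={B}  "ab"
  [0..2]={A,X3}  "baa"  orig:{A}
  [1..3]=∅  "aab"
  [2..4]={B,S}  "abb"
  [3..5]={X2}  "bbb"  orig:{}
  [4..6]={X2}  "bbb"  orig:{}
  [5..7]=∅  "bba"
  [6..8]={S}  "bab"
  [0..3]=∅  "baab"
  [1..4]={B}  "aabb"
  [2..5]={S,X2}  "abbb"  orig:{S}
  [3..6]=∅  "bbbb"
  [4..7]=∅  "bbba"
  [5..8]=∅  "bbab"
  [0..4]={S}  "baabb"
  [1..5]={B,S}  "aabbb"
  [2..6]={X2}  "abbbb"  orig:{}
  [3..7]=∅  "bbbba"
  [4..8]=∅  "bbbab"
  [0..5]={S,X2}  "baabbb"  orig:{S}
  [1..6]={S,X2}  "aabbbb"  orig:{S}
  [2..7]=∅  "abbbba"
  [3..8]=∅  "bbbbab"
  [0..6]={X2}  "baabbbb"  orig:{}
  [1..7]=∅  "aabbbba"
  [2..8]=∅  "abbbbab"
  [0..7]=∅  "baabbbba"
  [1..8]=∅  "aabbbbab"
  [0..8]=∅  "baabbbbab"

S ∉ T[0,8] ⇒ NO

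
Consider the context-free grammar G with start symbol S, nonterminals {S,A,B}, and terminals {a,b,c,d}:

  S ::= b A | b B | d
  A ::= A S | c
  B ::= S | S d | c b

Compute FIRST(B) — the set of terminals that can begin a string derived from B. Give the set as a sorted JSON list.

FIRST sets, iterate to fixpoint:
pass 1:
  A via A→c: +{c}
  B via B→c b: +{c}
  S via S→b A: +{b}
  S via S→d: +{d}
  FIRST[S]={b,d}  FIRST[A]={c}  FIRST[B]={c}
pass 2:
  B via B→S: +{b,d}
  FIRST[S]={b,d}  FIRST[A]={c}  FIRST[B]={b,c,d}
pass 3: (no change)
  FIRST[S]={b,d}  FIRST[A]={c}  FIRST[B]={b,c,d}

FIRST(B) = ["b", "c", "d"]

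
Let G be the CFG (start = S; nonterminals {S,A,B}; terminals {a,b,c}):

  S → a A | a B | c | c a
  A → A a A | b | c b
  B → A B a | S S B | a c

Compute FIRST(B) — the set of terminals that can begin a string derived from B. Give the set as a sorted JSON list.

FIRST sets, iterate to fixpoint:
round 1:
  A via A→b: +{b}
  A via A→c b: +{c}
  B via B→A B a: +{b,c}
  B via B→a c: +{a}
  S via S→a A: +{a}
  S via S→c: +{c}
  S: {a,c}  A: {b,c}  B: {a,b,c}
round 2: — fixpoint
  S: {a,c}  A: {b,c}  B: {a,b,c}

FIRST(B) = ["a", "b", "c"]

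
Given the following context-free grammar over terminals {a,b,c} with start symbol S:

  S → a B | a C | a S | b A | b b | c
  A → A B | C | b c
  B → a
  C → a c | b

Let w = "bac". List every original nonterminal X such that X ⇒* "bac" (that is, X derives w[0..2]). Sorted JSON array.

CNF form of G:
  S -> T0 B | T0 C | T0 S | T2 A | T2 T2 | c
  A -> A B | T0 T1 | T2 T1 | b
  B -> a
  C -> T0 T1 | b
  T0 -> a
  T1 -> c
  T2 -> b

CYK fill — only the sub-triangle for w[0..2]:
  cell(0,0) b: {A,C,T2}  orig:{A,C}
  cell(1,1) a: {B,T0}  orig:{B}
  cell(2,2) c: {S,T1}  orig:{S}
  cell(0,1) ba: {A}
  cell(1,2) ac: {A,C,S}
  cell(0,2) bac: {S}

Original NTs in T[0,2] deriving "bac": ["S"]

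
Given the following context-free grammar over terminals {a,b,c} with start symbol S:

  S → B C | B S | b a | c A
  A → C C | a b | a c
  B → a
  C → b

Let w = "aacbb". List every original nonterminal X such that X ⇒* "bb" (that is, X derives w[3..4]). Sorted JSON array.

CNF form of G:
  S -> B C | B S | T1 T0 | T2 A
  A -> C C | T0 T1 | T0 T2
  B -> a
  C -> b
  T0 -> a
  T1 -> b
  T2 -> c

CYK table (by increasing span) — only the sub-triangle for w[3..4]:
  T[3,3] 'b' = {C,T1}  orig:{C}
  T[4,4] 'b' = {C,T1}  orig:{C}
  T[3,4] 'bb' = {A}

Original NTs in T[3,4] deriving "bb": ["A"]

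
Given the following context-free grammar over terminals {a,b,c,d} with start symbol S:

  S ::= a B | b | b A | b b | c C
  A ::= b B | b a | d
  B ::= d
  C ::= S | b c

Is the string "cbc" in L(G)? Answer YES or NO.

CNF form of G:
  S -> T0 A | T0 T0 | T1 B | T2 C | b
  A -> T0 B | T0 T1 | d
  B -> d
  C -> T0 A | T0 T0 | T0 T2 | T1 B | T2 C | b
  T0 -> b
  T1 -> a
  T2 -> c

CYK table (by increasing span):
  T[0,0] 'c' = {T2}  orig:{}
  T[1,1] 'b' = {C,S,T0}  orig:{C,S}
  T[2,2] 'c' = {T2}  orig:{}
  T[0,1] 'cb' = {C,S}
  T[1,2] 'bc' = {C}
  T[0,2] 'cbc' = {C,S}

S ∈ T[0,2] ⇒ YES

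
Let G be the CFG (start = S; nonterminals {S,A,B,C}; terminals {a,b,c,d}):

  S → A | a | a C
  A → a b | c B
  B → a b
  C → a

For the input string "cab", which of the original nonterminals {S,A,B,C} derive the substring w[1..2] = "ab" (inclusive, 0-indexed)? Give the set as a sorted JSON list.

Convert to CNF:
  S -> T0 C | T0 T1 | T2 B | a
  A -> T0 T1 | T2 B
  B -> T0 T1
  C -> a
  T0 -> a
  T1 -> b
  T2 -> c

CYK table (by increasing span), restricted to cells inside w[1..2]:
  [1..1]={C,S,T0}  "a"  orig:{C,S}
  [2..2]={T1}  "b"  orig:{}
  [1..2]={A,B,S}  "ab"

Original NTs in T[1,2] deriving "ab": ["A", "B", "S"]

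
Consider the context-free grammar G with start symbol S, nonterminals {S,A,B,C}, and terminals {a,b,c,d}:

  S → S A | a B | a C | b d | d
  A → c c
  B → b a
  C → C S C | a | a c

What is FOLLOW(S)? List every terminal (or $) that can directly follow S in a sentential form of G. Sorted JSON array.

FIRST iteration:
round 1:
  A via A→c c: +{c}
  B via B→b a: +{b}
  C via C→a: +{a}
  S via S→a B: +{a}
  S via S→b d: +{b}
  S via S→d: +{d}
  FIRST[S]={a,b,d}  FIRST[A]={c}  FIRST[B]={b}  FIRST[C]={a}
round 2: done
  FIRST[S]={a,b,d}  FIRST[A]={c}  FIRST[B]={b}  FIRST[C]={a}

Compute FOLLOW by fixpoint:
FOLLOW(S) := {$}
[1]
  C→C S C: FOLLOW(C) ⊇ FIRST(S) = {a,b,d}; new: +{a,b,d}
  C→C S C: FOLLOW(S) ⊇ FIRST(C) = {a}; new: +{a}
  S→S A: FOLLOW(S) ⊇ FIRST(A) = {c}; new: +{c}
  S→S A: FOLLOW(A) ⊇ FOLLOW(S) ⊇ {$,a,c}; new: +{$,a,c}
  S→a B: FOLLOW(B) ⊇ FOLLOW(S) ⊇ {$,a,c}; new: +{$,a,c}
  S→a C: FOLLOW(C) ⊇ FOLLOW(S) ⊇ {$,a,c}; new: +{$,c}
  S: {$,a,c}  A: {$,a,c}  B: {$,a,c}  C: {$,a,b,c,d}
[2] (stable)
  S: {$,a,c}  A: {$,a,c}  B: {$,a,c}  C: {$,a,b,c,d}

FOLLOW(S) = ["$", "a", "c"]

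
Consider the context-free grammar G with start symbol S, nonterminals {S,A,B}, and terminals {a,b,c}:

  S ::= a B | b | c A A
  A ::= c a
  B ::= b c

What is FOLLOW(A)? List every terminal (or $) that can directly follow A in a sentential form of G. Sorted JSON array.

Compute FIRST by fixpoint:
[1]
  A via A→c a: +{c}
  B via B→b c: +{b}
  S via S→a B: +{a}
  S via S→b: +{b}
  S via S→c A A: +{c}
  FIRST[S]={a,b,c}  FIRST[A]={c}  FIRST[B]={b}
[2] — fixpoint
  FIRST[S]={a,b,c}  FIRST[A]={c}  FIRST[B]={b}

Compute FOLLOW by fixpoint:
initialize: $ ∈ FOLLOW(S)
iter 1:
  S→a B: FOLLOW(B) ⊇ FOLLOW(S) ⊇ {$}; new: +{$}
  S→c A A: FOLLOW(A) ⊇ FIRST(A) = {c}; new: +{c}
  S→c A A: FOLLOW(A) ⊇ FOLLOW(S) ⊇ {$}; new: +{$}
  FOLLOW[S]={$}  FOLLOW[A]={$,c}  FOLLOW[B]={$}
iter 2: (no change)
  FOLLOW[S]={$}  FOLLOW[A]={$,c}  FOLLOW[B]={$}

FOLLOW(A) = ["$", "c"]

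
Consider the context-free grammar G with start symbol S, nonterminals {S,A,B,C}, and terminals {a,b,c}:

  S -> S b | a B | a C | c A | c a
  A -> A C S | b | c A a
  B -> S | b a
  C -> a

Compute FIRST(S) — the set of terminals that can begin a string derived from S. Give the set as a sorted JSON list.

FIRST sets, iterate to fixpoint:
iter 1:
  A via A→b: +{b}
  A via A→c A a: +{c}
  B via B→b a: +{b}
  C via C→a: +{a}
  S via S→a B: +{a}
  S via S→c A: +{c}
  FIRST(S)={a,c}  FIRST(A)={b,c}  FIRST(B)={b}  FIRST(C)={a}
iter 2:
  B via B→S: +{a,c}
  FIRST(S)={a,c}  FIRST(A)={b,c}  FIRST(B)={a,b,c}  FIRST(C)={a}
iter 3: — fixpoint
  FIRST(S)={a,c}  FIRST(A)={b,c}  FIRST(B)={a,b,c}  FIRST(C)={a}

FIRST(S) = ["a", "c"]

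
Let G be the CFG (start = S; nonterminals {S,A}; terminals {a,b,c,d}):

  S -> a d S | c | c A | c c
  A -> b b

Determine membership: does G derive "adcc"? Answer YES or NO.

CNF form of G:
  S -> T1 X4 | T3 A | T3 T3 | c
  A -> T0 T0
  T0 -> b
  T1 -> a
  T2 -> d
  T3 -> c
  X4 -> T2 S

CYK table (by increasing span):
  T[0,0] 'a' = {T1}  orig:{}
  T[1,1] 'd' = {T2}  orig:{}
  T[2,2] 'c' = {S,T3}  orig:{S}
  T[3,3] 'c' = {S,T3}  orig:{S}
  T[0,1] 'ad' = ∅
  T[1,2] 'dc' = {X4}  orig:{}
  T[2,3] 'cc' = {S}
  T[0,2] 'adc' = {S}
  T[1,3] 'dcc' = {X4}  orig:{}
  T[0,3] 'adcc' = {S}

S ∈ T[0,3] ⇒ YES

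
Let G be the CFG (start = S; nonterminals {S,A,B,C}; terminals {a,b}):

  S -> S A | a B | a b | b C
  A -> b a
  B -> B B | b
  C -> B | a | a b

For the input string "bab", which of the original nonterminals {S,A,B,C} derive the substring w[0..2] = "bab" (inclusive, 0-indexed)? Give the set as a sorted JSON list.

CNF form of G:
  S -> S A | T0 C | T1 B | T1 T0
  A -> T0 T1
  B -> B B | b
  C -> B B | T1 T0 | a | b
  T0 -> b
  T1 -> a

CYK fill, restricted to cells inside w[0..2]:
  cell(0,0) b: {B,C,T0}  orig:{B,C}
  cell(1,1) a: {C,T1}  orig:{C}
  cell(2,2) b: {B,C,T0}  orig:{B,C}
  cell(0,1) ba: {A,S}
  cell(1,2) ab: {C,S}
  cell(0,2) bab: {S}

Original NTs in T[0,2] deriving "bab": ["S"]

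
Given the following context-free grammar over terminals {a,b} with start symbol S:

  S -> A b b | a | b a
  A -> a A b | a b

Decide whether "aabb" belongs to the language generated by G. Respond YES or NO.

Convert to CNF:
  S -> A X3 | T1 T0 | a
  A -> T0 T1 | T0 X2
  T0 -> a
  T1 -> b
  X2 -> A T1
  X3 -> T1 T1

Fill CYK table bottom-up:
  [0..0]={S,T0}  "a"  orig:{S}
  [1..1]={S,T0}  "a"  orig:{S}
  [2..2]={T1}  "b"  orig:{}
  [3..3]={T1}  "b"  orig:{}
  [0..1]=∅  "aa"
  [1..2]={A}  "ab"
  [2..3]={X3}  "bb"  orig:{}
  [0..2]=∅  "aab"
  [1..3]={X2}  "abb"  orig:{}
  [0..3]={A}  "aabb"

S ∉ T[0,3] ⇒ NO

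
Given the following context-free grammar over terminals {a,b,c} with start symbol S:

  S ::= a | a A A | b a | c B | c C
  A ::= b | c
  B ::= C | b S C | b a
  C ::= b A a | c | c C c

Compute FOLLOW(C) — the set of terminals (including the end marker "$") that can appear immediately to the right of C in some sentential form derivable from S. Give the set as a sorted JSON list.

FIRST iteration:
[1]
  A via A→b: +{b}
  A via A→c: +{c}
  B via B→b S C: +{b}
  C via C→b A a: +{b}
  C via C→c: +{c}
  S via S→a: +{a}
  S via S→b a: +{b}
  S via S→c B: +{c}
  FIRST[S]={a,b,c}  FIRST[A]={b,c}  FIRST[B]={b}  FIRST[C]={b,c}
[2]
  B via B→C: +{c}
  FIRST[S]={a,b,c}  FIRST[A]={b,c}  FIRST[B]={b,c}  FIRST[C]={b,c}
[3] (stable)
  FIRST[S]={a,b,c}  FIRST[A]={b,c}  FIRST[B]={b,c}  FIRST[C]={b,c}

FOLLOW iteration:
initialize: $ ∈ FOLLOW(S)
iter 1:
  B→b S C: FOLLOW(S) ⊇ FIRST(C) = {b,c}; new: +{b,c}
  C→b A a: FOLLOW(A) ⊇ FIRST(a) = {a}; new: +{a}
  C→c C c: FOLLOW(C) ⊇ FIRST(c) = {c}; new: +{c}
  S→a A A: FOLLOW(A) ⊇ FIRST(A) = {b,c}; new: +{b,c}
  S→a A A: FOLLOW(A) ⊇ FOLLOW(S) ⊇ {$,b,c}; new: +{$}
  S→c B: FOLLOW(B) ⊇ FOLLOW(S) ⊇ {$,b,c}; new: +{$,b,c}
  S→c C: FOLLOW(C) ⊇ FOLLOW(S) ⊇ {$,b,c}; new: +{$,b}
  FOLLOW[S]={$,b,c}  FOLLOW[A]={$,a,b,c}  FOLLOW[B]={$,b,c}  FOLLOW[C]={$,b,c}
iter 2: — fixpoint
  FOLLOW[S]={$,b,c}  FOLLOW[A]={$,a,b,c}  FOLLOW[B]={$,b,c}  FOLLOW[C]={$,b,c}

FOLLOW(C) = ["$", "b", "c"]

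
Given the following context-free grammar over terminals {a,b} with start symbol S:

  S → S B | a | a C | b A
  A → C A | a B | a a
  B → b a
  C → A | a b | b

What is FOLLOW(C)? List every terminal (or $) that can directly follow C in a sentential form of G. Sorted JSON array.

FIRST iteration:
pass 1:
  A via A→a B: +{a}
  B via B→b a: +{b}
  C via C→A: +{a}
  C via C→b: +{b}
  S via S→a: +{a}
  S via S→b A: +{b}
  S: {a,b}  A: {a}  B: {b}  C: {a,b}
pass 2:
  A via A→C A: +{b}
  S: {a,b}  A: {a,b}  B: {b}  C: {a,b}
pass 3: done
  S: {a,b}  A: {a,b}  B: {b}  C: {a,b}

Compute FOLLOW by fixpoint:
seed FOLLOW(S) with $
[1]
  A→C A: FOLLOW(C) ⊇ FIRST(A) = {a,b}; new: +{a,b}
  C→A: FOLLOW(A) ⊇ FOLLOW(C) ⊇ {a,b}; new: +{a,b}
  S→S B: FOLLOW(S) ⊇ FIRST(B) = {b}; new: +{b}
  S→S B: FOLLOW(B) ⊇ FOLLOW(S) ⊇ {$,b}; new: +{$,b}
  S→a C: FOLLOW(C) ⊇ FOLLOW(S) ⊇ {$,b}; new: +{$}
  S→b A: FOLLOW(A) ⊇ FOLLOW(S) ⊇ {$,b}; new: +{$}
  FOLLOW[S]={$,b}  FOLLOW[A]={$,a,b}  FOLLOW[B]={$,b}  FOLLOW[C]={$,a,b}
[2]
  A→a B: FOLLOW(B) ⊇ FOLLOW(A) ⊇ {$,a,b}; new: +{a}
  FOLLOW[S]={$,b}  FOLLOW[A]={$,a,b}  FOLLOW[B]={$,a,b}  FOLLOW[C]={$,a,b}
[3] (stable)
  FOLLOW[S]={$,b}  FOLLOW[A]={$,a,b}  FOLLOW[B]={$,a,b}  FOLLOW[C]={$,a,b}

FOLLOW(C) = ["$", "a", "b"]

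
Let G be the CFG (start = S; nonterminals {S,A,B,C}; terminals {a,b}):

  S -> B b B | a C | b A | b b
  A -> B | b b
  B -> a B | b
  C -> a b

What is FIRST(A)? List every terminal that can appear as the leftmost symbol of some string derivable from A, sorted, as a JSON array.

FIRST sets, iterate to fixpoint:
pass 1:
  A via A→b b: +{b}
  B via B→a B: +{a}
  B via B→b: +{b}
  C via C→a b: +{a}
  S via S→B b B: +{a,b}
  FIRST(S)={a,b}  FIRST(A)={b}  FIRST(B)={a,b}  FIRST(C)={a}
pass 2:
  A via A→B: +{a}
  FIRST(S)={a,b}  FIRST(A)={a,b}  FIRST(B)={a,b}  FIRST(C)={a}
pass 3: done
  FIRST(S)={a,b}  FIRST(A)={a,b}  FIRST(B)={a,b}  FIRST(C)={a}

FIRST(A) = ["a", "b"]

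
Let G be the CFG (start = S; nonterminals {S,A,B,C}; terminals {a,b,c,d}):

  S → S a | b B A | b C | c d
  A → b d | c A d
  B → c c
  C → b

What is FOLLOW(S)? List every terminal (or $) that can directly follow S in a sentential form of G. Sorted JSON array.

FIRST iteration:
iter 1:
  A via A→b d: +{b}
  A via A→c A d: +{c}
  B via B→c c: +{c}
  C via C→b: +{b}
  S via S→b B A: +{b}
  S via S→c d: +{c}
  S: {b,c}  A: {b,c}  B: {c}  C: {b}
iter 2: (no change)
  S: {b,c}  A: {b,c}  B: {c}  C: {b}

Compute FOLLOW by fixpoint:
initialize: $ ∈ FOLLOW(S)
pass 1:
  A→c A d: FOLLOW(A) ⊇ FIRST(d) = {d}; new: +{d}
  S→S a: FOLLOW(S) ⊇ FIRST(a) = {a}; new: +{a}
  S→b B A: FOLLOW(B) ⊇ FIRST(A) = {b,c}; new: +{b,c}
  S→b B A: FOLLOW(A) ⊇ FOLLOW(S) ⊇ {$,a}; new: +{$,a}
  S→b C: FOLLOW(C) ⊇ FOLLOW(S) ⊇ {$,a}; new: +{$,a}
  FOLLOW(S)={$,a}  FOLLOW(A)={$,a,d}  FOLLOW(B)={b,c}  FOLLOW(C)={$,a}
pass 2: — fixpoint
  FOLLOW(S)={$,a}  FOLLOW(A)={$,a,d}  FOLLOW(B)={b,c}  FOLLOW(C)={$,a}

FOLLOW(S) = ["$", "a"]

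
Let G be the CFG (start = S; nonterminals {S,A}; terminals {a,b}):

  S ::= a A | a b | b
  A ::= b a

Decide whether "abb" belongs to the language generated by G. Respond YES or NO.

CNF form of G:
  S -> T1 A | T1 T0 | b
  A -> T0 T1
  T0 -> b
  T1 -> a

Fill CYK table bottom-up:
  [0..0]={T1}  "a"  orig:{}
  [1..1]={S,T0}  "b"  orig:{S}
  [2..2]={S,T0}  "b"  orig:{S}
  [0..1]={S}  "ab"
  [1..2]=∅  "bb"
  [0..2]=∅  "abb"

S ∉ T[0,2] ⇒ NO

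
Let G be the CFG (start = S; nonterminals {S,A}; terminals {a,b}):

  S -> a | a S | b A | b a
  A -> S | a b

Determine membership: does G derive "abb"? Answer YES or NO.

CNF form of G:
  S -> T0 S | T1 A | T1 T0 | a
  A -> T0 S | T0 T1 | T1 A | T1 T0 | a
  T0 -> a
  T1 -> b

Fill CYK table bottom-up:
  T[0,0] 'a' = {A,S,T0}  orig:{A,S}
  T[1,1] 'b' = {T1}  orig:{}
  T[2,2] 'b' = {T1}  orig:{}
  T[0,1] 'ab' = {A}
  T[1,2] 'bb' = ∅
  T[0,2] 'abb' = ∅

S ∉ T[0,2] ⇒ NO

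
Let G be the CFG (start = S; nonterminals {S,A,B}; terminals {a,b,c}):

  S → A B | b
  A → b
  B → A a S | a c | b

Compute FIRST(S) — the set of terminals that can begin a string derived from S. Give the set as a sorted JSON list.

FIRST iteration:
[1]
  A via A→b: +{b}
  B via B→A a S: +{b}
  B via B→a c: +{a}
  S via S→A B: +{b}
  S: {b}  A: {b}  B: {a,b}
[2] (no change)
  S: {b}  A: {b}  B: {a,b}

FIRST(S) = ["b"]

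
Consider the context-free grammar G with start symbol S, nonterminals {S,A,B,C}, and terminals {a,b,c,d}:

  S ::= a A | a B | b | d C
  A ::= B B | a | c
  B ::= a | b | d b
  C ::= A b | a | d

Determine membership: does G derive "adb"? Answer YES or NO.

CNF form of G:
  S -> T0 C | T2 A | T2 B | b
  A -> B B | a | c
  B -> T0 T1 | a | b
  C -> A T1 | a | d
  T0 -> d
  T1 -> b
  T2 -> a

CYK fill:
  T[0,0] 'a' = {A,B,C,T2}  orig:{A,B,C}
  T[1,1] 'd' = {C,T0}  orig:{C}
  T[2,2] 'b' = {B,S,T1}  orig:{B,S}
  T[0,1] 'ad' = ∅
  T[1,2] 'db' = {B}
  T[0,2] 'adb' = {A,S}

S ∈ T[0,2] ⇒ YES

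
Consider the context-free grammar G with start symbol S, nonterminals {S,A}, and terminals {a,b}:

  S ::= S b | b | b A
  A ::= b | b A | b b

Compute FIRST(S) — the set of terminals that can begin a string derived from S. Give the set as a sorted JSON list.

FIRST sets, iterate to fixpoint:
[1]
  A via A→b: +{b}
  S via S→b: +{b}
  FIRST[S]={b}  FIRST[A]={b}
[2] — fixpoint
  FIRST[S]={b}  FIRST[A]={b}

FIRST(S) = ["b"]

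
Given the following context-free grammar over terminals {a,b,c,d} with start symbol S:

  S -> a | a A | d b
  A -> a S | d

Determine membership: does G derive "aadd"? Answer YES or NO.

CNF form of G:
  S -> T0 A | T1 T2 | a
  A -> T0 S | d
  T0 -> a
  T1 -> d
  T2 -> b

CYK fill:
  [0..0]={S,T0}  "a"  orig:{S}
  [1..1]={S,T0}  "a"  orig:{S}
  [2..2]={A,T1}  "d"  orig:{A}
  [3..3]={A,T1}  "d"  orig:{A}
  [0..1]={A}  "aa"
  [1..2]={S}  "ad"
  [2..3]=∅  "dd"
  [0..2]={A}  "aad"
  [1..3]=∅  "add"
  [0..3]=∅  "aadd"

S ∉ T[0,3] ⇒ NO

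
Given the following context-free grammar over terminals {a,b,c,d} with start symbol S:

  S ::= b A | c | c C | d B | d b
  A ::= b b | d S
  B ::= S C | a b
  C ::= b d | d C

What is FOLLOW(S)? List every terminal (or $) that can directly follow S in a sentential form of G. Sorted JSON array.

FIRST sets, iterate to fixpoint:
iter 1:
  A via A→b b: +{b}
  A via A→d S: +{d}
  B via B→a b: +{a}
  C via C→b d: +{b}
  C via C→d C: +{d}
  S via S→b A: +{b}
  S via S→c: +{c}
  S via S→d B: +{d}
  S: {b,c,d}  A: {b,d}  B: {a}  C: {b,d}
iter 2:
  B via B→S C: +{b,c,d}
  S: {b,c,d}  A: {b,d}  B: {a,b,c,d}  C: {b,d}
iter 3: (no change)
  S: {b,c,d}  A: {b,d}  B: {a,b,c,d}  C: {b,d}

Compute FOLLOW by fixpoint:
seed FOLLOW(S) with $
round 1:
  B→S C: FOLLOW(S) ⊇ FIRST(C) = {b,d}; new: +{b,d}
  S→b A: FOLLOW(A) ⊇ FOLLOW(S) ⊇ {$,b,d}; new: +{$,b,d}
  S→c C: FOLLOW(C) ⊇ FOLLOW(S) ⊇ {$,b,d}; new: +{$,b,d}
  S→d B: FOLLOW(B) ⊇ FOLLOW(S) ⊇ {$,b,d}; new: +{$,b,d}
  S: {$,b,d}  A: {$,b,d}  B: {$,b,d}  C: {$,b,d}
round 2: done
  S: {$,b,d}  A: {$,b,d}  B: {$,b,d}  C: {$,b,d}

FOLLOW(S) = ["$", "b", "d"]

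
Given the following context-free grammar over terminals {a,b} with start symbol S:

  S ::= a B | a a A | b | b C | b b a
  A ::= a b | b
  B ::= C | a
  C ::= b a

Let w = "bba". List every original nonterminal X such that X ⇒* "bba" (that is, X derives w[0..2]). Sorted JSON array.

Convert to CNF:
  S -> T0 B | T0 X2 | T1 C | T1 X3 | b
  A -> T0 T1 | b
  B -> T1 T0 | a
  C -> T1 T0
  T0 -> a
  T1 -> b
  X2 -> T0 A
  X3 -> T1 T0

Fill CYK table bottom-up (cells [i..j] with 0 ≤ i ≤ j ≤ 2 only):
  [0..0]={A,S,T1}  "b"  orig:{A,S}
  [1..1]={A,S,T1}  "b"  orig:{A,S}
  [2..2]={B,T0}  "a"  orig:{B}
  [0..1]=∅  "bb"
  [1..2]={B,C,X3}  "ba"  orig:{B,C}
  [0..2]={S}  "bba"

Original NTs in T[0,2] deriving "bba": ["S"]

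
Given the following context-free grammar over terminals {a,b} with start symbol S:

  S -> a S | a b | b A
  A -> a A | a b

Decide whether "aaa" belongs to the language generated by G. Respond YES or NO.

CNF form of G:
  S -> T0 S | T0 T1 | T1 A
  A -> T0 A | T0 T1
  T0 -> a
  T1 -> b

CYK fill:
  [0..0]={T0}  "a"  orig:{}
  [1..1]={T0}  "a"  orig:{}
  [2..2]={T0}  "a"  orig:{}
  [0..1]=∅  "aa"
  [1..2]=∅  "aa"
  [0..2]=∅  "aaa"

S ∉ T[0,2] ⇒ NO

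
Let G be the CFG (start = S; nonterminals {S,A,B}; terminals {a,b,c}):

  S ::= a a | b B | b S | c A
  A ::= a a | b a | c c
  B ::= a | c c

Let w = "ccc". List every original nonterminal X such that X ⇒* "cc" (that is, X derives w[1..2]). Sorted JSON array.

Convert to CNF:
  S -> T0 T0 | T1 B | T1 S | T2 A
  A -> T0 T0 | T1 T0 | T2 T2
  B -> T2 T2 | a
  T0 -> a
  T1 -> b
  T2 -> c

Fill CYK table bottom-up (cells [i..j] with 1 ≤ i ≤ j ≤ 2 only):
  T[1,1] 'c' = {T2}  orig:{}
  T[2,2] 'c' = {T2}  orig:{}
  T[1,2] 'cc' = {A,B}

Original NTs in T[1,2] deriving "cc": ["A", "B"]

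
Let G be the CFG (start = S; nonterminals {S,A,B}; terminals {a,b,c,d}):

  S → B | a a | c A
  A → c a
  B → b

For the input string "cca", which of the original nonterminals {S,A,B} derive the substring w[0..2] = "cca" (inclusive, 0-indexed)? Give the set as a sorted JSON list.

CNF form of G:
  S -> T0 A | T1 T1 | b
  A -> T0 T1
  B -> b
  T0 -> c
  T1 -> a

CYK fill (cells [i..j] with 0 ≤ i ≤ j ≤ 2 only):
  T[0,0] 'c' = {T0}  orig:{}
  T[1,1] 'c' = {T0}  orig:{}
  T[2,2] 'a' = {T1}  orig:{}
  T[0,1] 'cc' = ∅
  T[1,2] 'ca' = {A}
  T[0,2] 'cca' = {S}

Original NTs in T[0,2] deriving "cca": ["S"]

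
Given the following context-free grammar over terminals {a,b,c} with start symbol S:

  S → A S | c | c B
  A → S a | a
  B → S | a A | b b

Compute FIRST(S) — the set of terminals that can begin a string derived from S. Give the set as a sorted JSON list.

FIRST sets, iterate to fixpoint:
[1]
  A via A→a: +{a}
  B via B→a A: +{a}
  B via B→b b: +{b}
  S via S→A S: +{a}
  S via S→c: +{c}
  FIRST[S]={a,c}  FIRST[A]={a}  FIRST[B]={a,b}
[2]
  A via A→S a: +{c}
  B via B→S: +{c}
  FIRST[S]={a,c}  FIRST[A]={a,c}  FIRST[B]={a,b,c}
[3] (stable)
  FIRST[S]={a,c}  FIRST[A]={a,c}  FIRST[B]={a,b,c}

FIRST(S) = ["a", "c"]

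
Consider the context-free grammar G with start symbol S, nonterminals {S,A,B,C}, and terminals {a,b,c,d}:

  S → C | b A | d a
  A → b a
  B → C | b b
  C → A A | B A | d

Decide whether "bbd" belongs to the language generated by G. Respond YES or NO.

CNF form of G:
  S -> A A | B A | T0 A | T2 T1 | d
  A -> T0 T1
  B -> A A | B A | T0 T0 | d
  C -> A A | B A | d
  T0 -> b
  T1 -> a
  T2 -> d

Fill CYK table bottom-up:
  T[0,0] 'b' = {T0}  orig:{}
  T[1,1] 'b' = {T0}  orig:{}
  T[2,2] 'd' = {B,C,S,T2}  orig:{B,C,S}
  T[0,1] 'bb' = {B}
  T[1,2] 'bd' = ∅
  T[0,2] 'bbd' = ∅

S ∉ T[0,2] ⇒ NO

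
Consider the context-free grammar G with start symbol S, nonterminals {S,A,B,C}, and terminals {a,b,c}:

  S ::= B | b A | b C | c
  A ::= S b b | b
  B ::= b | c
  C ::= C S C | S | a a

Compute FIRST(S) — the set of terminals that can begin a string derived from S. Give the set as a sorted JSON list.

Compute FIRST by fixpoint:
pass 1:
  A via A→b: +{b}
  B via B→b: +{b}
  B via B→c: +{c}
  C via C→a a: +{a}
  S via S→B: +{b,c}
  FIRST[S]={b,c}  FIRST[A]={b}  FIRST[B]={b,c}  FIRST[C]={a}
pass 2:
  A via A→S b b: +{c}
  C via C→S: +{b,c}
  FIRST[S]={b,c}  FIRST[A]={b,c}  FIRST[B]={b,c}  FIRST[C]={a,b,c}
pass 3: done
  FIRST[S]={b,c}  FIRST[A]={b,c}  FIRST[B]={b,c}  FIRST[C]={a,b,c}

FIRST(S) = ["b", "c"]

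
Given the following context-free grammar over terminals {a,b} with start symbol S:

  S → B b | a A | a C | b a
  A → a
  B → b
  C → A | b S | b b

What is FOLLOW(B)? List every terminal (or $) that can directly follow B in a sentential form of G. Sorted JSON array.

FIRST sets, iterate to fixpoint:
pass 1:
  A via A→a: +{a}
  B via B→b: +{b}
  C via C→A: +{a}
  C via C→b S: +{b}
  S via S→B b: +{b}
  S via S→a A: +{a}
  S: {a,b}  A: {a}  B: {b}  C: {a,b}
pass 2: — fixpoint
  S: {a,b}  A: {a}  B: {b}  C: {a,b}

FOLLOW sets:
FOLLOW(S) := {$}
[1]
  S→B b: FOLLOW(B) ⊇ FIRST(b) = {b}; new: +{b}
  S→a A: FOLLOW(A) ⊇ FOLLOW(S) ⊇ {$}; new: +{$}
  S→a C: FOLLOW(C) ⊇ FOLLOW(S) ⊇ {$}; new: +{$}
  FOLLOW[S]={$}  FOLLOW[A]={$}  FOLLOW[B]={b}  FOLLOW[C]={$}
[2] (no change)
  FOLLOW[S]={$}  FOLLOW[A]={$}  FOLLOW[B]={b}  FOLLOW[C]={$}

FOLLOW(B) = ["b"]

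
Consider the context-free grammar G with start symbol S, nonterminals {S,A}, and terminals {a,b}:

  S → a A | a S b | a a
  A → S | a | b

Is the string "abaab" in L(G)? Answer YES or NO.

CNF form of G:
  S -> T0 A | T0 T0 | T0 X3
  A -> T0 A | T0 T0 | T0 X2 | a | b
  T0 -> a
  T1 -> b
  X2 -> S T1
  X3 -> S T1

Fill CYK table bottom-up:
  T[0,0] 'a' = {A,T0}  orig:{A}
  T[1,1] 'b' = {A,T1}  orig:{A}
  T[2,2] 'a' = {A,T0}  orig:{A}
  T[3,3] 'a' = {A,T0}  orig:{A}
  T[4,4] 'b' = {A,T1}  orig:{A}
  T[0,1] 'ab' = {A,S}
  T[1,2] 'ba' = ∅
  T[2,3] 'aa' = {A,S}
  T[3,4] 'ab' = {A,S}
  T[0,2] 'aba' = ∅
  T[1,3] 'baa' = ∅
  T[2,4] 'aab' = {A,S,X2,X3}  orig:{A,S}
  T[0,3] 'abaa' = ∅
  T[1,4] 'baab' = ∅
  T[0,4] 'abaab' = ∅

S ∉ T[0,4] ⇒ NO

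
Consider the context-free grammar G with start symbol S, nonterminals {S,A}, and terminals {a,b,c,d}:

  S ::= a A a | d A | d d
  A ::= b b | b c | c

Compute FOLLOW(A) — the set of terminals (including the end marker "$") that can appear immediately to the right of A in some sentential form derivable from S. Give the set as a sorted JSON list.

FIRST iteration:
pass 1:
  A via A→b b: +{b}
  A via A→c: +{c}
  S via S→a A a: +{a}
  S via S→d A: +{d}
  S: {a,d}  A: {b,c}
pass 2: — fixpoint
  S: {a,d}  A: {b,c}

FOLLOW sets:
initialize: $ ∈ FOLLOW(S)
[1]
  S→a A a: FOLLOW(A) ⊇ FIRST(a) = {a}; new: +{a}
  S→d A: FOLLOW(A) ⊇ FOLLOW(S) ⊇ {$}; new: +{$}
  FOLLOW(S)={$}  FOLLOW(A)={$,a}
[2] (no change)
  FOLLOW(S)={$}  FOLLOW(A)={$,a}

FOLLOW(A) = ["$", "a"]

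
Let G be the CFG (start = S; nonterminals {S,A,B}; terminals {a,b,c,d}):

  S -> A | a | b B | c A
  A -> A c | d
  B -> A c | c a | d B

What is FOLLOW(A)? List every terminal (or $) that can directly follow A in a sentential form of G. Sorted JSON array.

Compute FIRST by fixpoint:
pass 1:
  A via A→d: +{d}
  B via B→A c: +{d}
  B via B→c a: +{c}
  S via S→A: +{d}
  S via S→a: +{a}
  S via S→b B: +{b}
  S via S→c A: +{c}
  FIRST(S)={a,b,c,d}  FIRST(A)={d}  FIRST(B)={c,d}
pass 2: (stable)
  FIRST(S)={a,b,c,d}  FIRST(A)={d}  FIRST(B)={c,d}

FOLLOW iteration:
initialize: $ ∈ FOLLOW(S)
round 1:
  A→A c: FOLLOW(A) ⊇ FIRST(c) = {c}; new: +{c}
  S→A: FOLLOW(A) ⊇ FOLLOW(S) ⊇ {$}; new: +{$}
  S→b B: FOLLOW(B) ⊇ FOLLOW(S) ⊇ {$}; new: +{$}
  FOLLOW[S]={$}  FOLLOW[A]={$,c}  FOLLOW[B]={$}
round 2: done
  FOLLOW[S]={$}  FOLLOW[A]={$,c}  FOLLOW[B]={$}

FOLLOW(A) = ["$", "c"]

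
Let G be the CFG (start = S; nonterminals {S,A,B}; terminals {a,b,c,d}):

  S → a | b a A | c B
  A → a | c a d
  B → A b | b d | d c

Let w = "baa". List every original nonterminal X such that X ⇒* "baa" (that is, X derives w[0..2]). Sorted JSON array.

CNF form of G:
  S -> T0 B | T3 X5 | a
  A -> T0 X4 | a
  B -> A T3 | T2 T0 | T3 T2
  T0 -> c
  T1 -> a
  T2 -> d
  T3 -> b
  X4 -> T1 T2
  X5 -> T1 A

CYK table (by increasing span), restricted to cells inside w[0..2]:
  T[0,0] 'b' = {T3}  orig:{}
  T[1,1] 'a' = {A,S,T1}  orig:{A,S}
  T[2,2] 'a' = {A,S,T1}  orig:{A,S}
  T[0,1] 'ba' = ∅
  T[1,2] 'aa' = {X5}  orig:{}
  T[0,2] 'baa' = {S}

Original NTs in T[0,2] deriving "baa": ["S"]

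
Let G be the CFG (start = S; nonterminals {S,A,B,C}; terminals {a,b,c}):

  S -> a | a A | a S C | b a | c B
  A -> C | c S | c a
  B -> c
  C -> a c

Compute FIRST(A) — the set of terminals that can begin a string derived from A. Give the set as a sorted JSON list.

Compute FIRST by fixpoint:
[1]
  A via A→c S: +{c}
  B via B→c: +{c}
  C via C→a c: +{a}
  S via S→a: +{a}
  S via S→b a: +{b}
  S via S→c B: +{c}
  FIRST(S)={a,b,c}  FIRST(A)={c}  FIRST(B)={c}  FIRST(C)={a}
[2]
  A via A→C: +{a}
  FIRST(S)={a,b,c}  FIRST(A)={a,c}  FIRST(B)={c}  FIRST(C)={a}
[3] (no change)
  FIRST(S)={a,b,c}  FIRST(A)={a,c}  FIRST(B)={c}  FIRST(C)={a}

FIRST(A) = ["a", "c"]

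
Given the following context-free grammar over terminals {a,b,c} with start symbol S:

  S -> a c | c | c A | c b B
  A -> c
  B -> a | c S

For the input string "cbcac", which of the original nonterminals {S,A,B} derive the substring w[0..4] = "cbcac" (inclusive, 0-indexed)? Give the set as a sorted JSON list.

CNF form of G:
  S -> T0 A | T0 X3 | T1 T0 | c
  A -> c
  B -> T0 S | a
  T0 -> c
  T1 -> a
  T2 -> b
  X3 -> T2 B

CYK fill — only the sub-triangle for w[0..4]:
  T[0,0] 'c' = {A,S,T0}  orig:{A,S}
  T[1,1] 'b' = {T2}  orig:{}
  T[2,2] 'c' = {A,S,T0}  orig:{A,S}
  T[3,3] 'a' = {B,T1}  orig:{B}
  T[4,4] 'c' = {A,S,T0}  orig:{A,S}
  T[0,1] 'cb' = ∅
  T[1,2] 'bc' = ∅
  T[2,3] 'ca' = ∅
  T[3,4] 'ac' = {S}
  T[0,2] 'cbc' = ∅
  T[1,3] 'bca' = ∅
  T[2,4] 'cac' = {B}
  T[0,3] 'cbca' = ∅
  T[1,4] 'bcac' = {X3}  orig:{}
  T[0,4] 'cbcac' = {S}

Original NTs in T[0,4] deriving "cbcac": ["S"]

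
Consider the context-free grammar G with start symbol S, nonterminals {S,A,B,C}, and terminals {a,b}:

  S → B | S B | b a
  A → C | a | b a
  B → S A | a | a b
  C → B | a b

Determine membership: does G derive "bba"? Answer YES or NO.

Convert to CNF:
  S -> S A | S B | T0 T1 | T1 T0 | a
  A -> S A | T0 T1 | T1 T0 | a
  B -> S A | T0 T1 | a
  C -> S A | T0 T1 | a
  T0 -> a
  T1 -> b

Fill CYK table bottom-up:
  [0..0]={T1}  "b"  orig:{}
  [1..1]={T1}  "b"  orig:{}
  [2..2]={A,B,C,S,T0}  "a"  orig:{A,B,C,S}
  [0..1]=∅  "bb"
  [1..2]={A,S}  "ba"
  [0..2]=∅  "bba"

S ∉ T[0,2] ⇒ NO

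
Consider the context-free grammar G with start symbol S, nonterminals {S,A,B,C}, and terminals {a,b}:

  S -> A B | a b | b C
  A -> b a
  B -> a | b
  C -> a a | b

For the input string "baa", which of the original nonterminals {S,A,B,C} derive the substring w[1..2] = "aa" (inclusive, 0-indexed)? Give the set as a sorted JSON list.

CNF form of G:
  S -> A B | T0 C | T1 T0
  A -> T0 T1
  B -> a | b
  C -> T1 T1 | b
  T0 -> b
  T1 -> a

CYK fill, restricted to cells inside w[1..2]:
  cell(1,1) a: {B,T1}  orig:{B}
  cell(2,2) a: {B,T1}  orig:{B}
  cell(1,2) aa: {C}

Original NTs in T[1,2] deriving "aa": ["C"]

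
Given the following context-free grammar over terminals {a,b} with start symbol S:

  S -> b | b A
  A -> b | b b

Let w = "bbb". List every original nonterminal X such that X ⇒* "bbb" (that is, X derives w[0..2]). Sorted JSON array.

CNF form of G:
  S -> T0 A | b
  A -> T0 T0 | b
  T0 -> b

CYK table (by increasing span) — only the sub-triangle for w[0..2]:
  [0..0]={A,S,T0}  "b"  orig:{A,S}
  [1..1]={A,S,T0}  "b"  orig:{A,S}
  [2..2]={A,S,T0}  "b"  orig:{A,S}
  [0..1]={A,S}  "bb"
  [1..2]={A,S}  "bb"
  [0..2]={S}  "bbb"

Original NTs in T[0,2] deriving "bbb": ["S"]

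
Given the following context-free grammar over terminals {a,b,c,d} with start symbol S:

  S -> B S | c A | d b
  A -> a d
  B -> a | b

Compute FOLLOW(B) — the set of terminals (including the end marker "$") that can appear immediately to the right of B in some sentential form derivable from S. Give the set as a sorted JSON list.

FIRST sets, iterate to fixpoint:
iter 1:
  A via A→a d: +{a}
  B via B→a: +{a}
  B via B→b: +{b}
  S via S→B S: +{a,b}
  S via S→c A: +{c}
  S via S→d b: +{d}
  FIRST(S)={a,b,c,d}  FIRST(A)={a}  FIRST(B)={a,b}
iter 2: (no change)
  FIRST(S)={a,b,c,d}  FIRST(A)={a}  FIRST(B)={a,b}

FOLLOW sets:
FOLLOW(S) := {$}
[1]
  S→B S: FOLLOW(B) ⊇ FIRST(S) = {a,b,c,d}; new: +{a,b,c,d}
  S→c A: FOLLOW(A) ⊇ FOLLOW(S) ⊇ {$}; new: +{$}
  FOLLOW[S]={$}  FOLLOW[A]={$}  FOLLOW[B]={a,b,c,d}
[2] (stable)
  FOLLOW[S]={$}  FOLLOW[A]={$}  FOLLOW[B]={a,b,c,d}

FOLLOW(B) = ["a", "b", "c", "d"]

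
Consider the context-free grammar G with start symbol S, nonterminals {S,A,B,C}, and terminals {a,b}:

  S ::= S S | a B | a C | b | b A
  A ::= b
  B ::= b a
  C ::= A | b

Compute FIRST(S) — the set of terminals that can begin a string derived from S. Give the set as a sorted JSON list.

FIRST sets, iterate to fixpoint:
pass 1:
  A via A→b: +{b}
  B via B→b a: +{b}
  C via C→A: +{b}
  S via S→a B: +{a}
  S via S→b: +{b}
  FIRST[S]={a,b}  FIRST[A]={b}  FIRST[B]={b}  FIRST[C]={b}
pass 2: — fixpoint
  FIRST[S]={a,b}  FIRST[A]={b}  FIRST[B]={b}  FIRST[C]={b}

FIRST(S) = ["a", "b"]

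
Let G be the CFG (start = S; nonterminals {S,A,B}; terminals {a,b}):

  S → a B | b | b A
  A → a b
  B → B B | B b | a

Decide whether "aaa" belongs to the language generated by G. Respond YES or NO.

Convert to CNF:
  S -> T0 B | T1 A | b
  A -> T0 T1
  B -> B B | B T1 | a
  T0 -> a
  T1 -> b

CYK table (by increasing span):
  T[0,0] 'a' = {B,T0}  orig:{B}
  T[1,1] 'a' = {B,T0}  orig:{B}
  T[2,2] 'a' = {B,T0}  orig:{B}
  T[0,1] 'aa' = {B,S}
  T[1,2] 'aa' = {B,S}
  T[0,2] 'aaa' = {B,S}

S ∈ T[0,2] ⇒ YES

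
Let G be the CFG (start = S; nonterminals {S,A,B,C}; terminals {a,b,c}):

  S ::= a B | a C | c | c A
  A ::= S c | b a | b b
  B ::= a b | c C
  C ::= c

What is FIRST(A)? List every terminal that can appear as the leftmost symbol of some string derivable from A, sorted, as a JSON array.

FIRST iteration:
round 1:
  A via A→b a: +{b}
  B via B→a b: +{a}
  B via B→c C: +{c}
  C via C→c: +{c}
  S via S→a B: +{a}
  S via S→c: +{c}
  FIRST(S)={a,c}  FIRST(A)={b}  FIRST(B)={a,c}  FIRST(C)={c}
round 2:
  A via A→S c: +{a,c}
  FIRST(S)={a,c}  FIRST(A)={a,b,c}  FIRST(B)={a,c}  FIRST(C)={c}
round 3: done
  FIRST(S)={a,c}  FIRST(A)={a,b,c}  FIRST(B)={a,c}  FIRST(C)={c}

FIRST(A) = ["a", "b", "c"]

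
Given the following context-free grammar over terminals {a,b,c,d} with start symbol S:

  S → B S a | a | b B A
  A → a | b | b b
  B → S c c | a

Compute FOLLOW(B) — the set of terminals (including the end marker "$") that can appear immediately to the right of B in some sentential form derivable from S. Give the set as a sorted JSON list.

FIRST sets, iterate to fixpoint:
round 1:
  A via A→a: +{a}
  A via A→b: +{b}
  B via B→a: +{a}
  S via S→B S a: +{a}
  S via S→b B A: +{b}
  FIRST(S)={a,b}  FIRST(A)={a,b}  FIRST(B)={a}
round 2:
  B via B→S c c: +{b}
  FIRST(S)={a,b}  FIRST(A)={a,b}  FIRST(B)={a,b}
round 3: (no change)
  FIRST(S)={a,b}  FIRST(A)={a,b}  FIRST(B)={a,b}

Compute FOLLOW by fixpoint:
initialize: $ ∈ FOLLOW(S)
round 1:
  B→S c c: FOLLOW(S) ⊇ FIRST(c) = {c}; new: +{c}
  S→B S a: FOLLOW(B) ⊇ FIRST(S) = {a,b}; new: +{a,b}
  S→B S a: FOLLOW(S) ⊇ FIRST(a) = {a}; new: +{a}
  S→b B A: FOLLOW(A) ⊇ FOLLOW(S) ⊇ {$,a,c}; new: +{$,a,c}
  FOLLOW[S]={$,a,c}  FOLLOW[A]={$,a,c}  FOLLOW[B]={a,b}
round 2: (no change)
  FOLLOW[S]={$,a,c}  FOLLOW[A]={$,a,c}  FOLLOW[B]={a,b}

FOLLOW(B) = ["a", "b"]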